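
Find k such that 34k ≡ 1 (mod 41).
34^(-1) ≡ 35 (mod 41). Verification: 34 × 35 = 1190 ≡ 1 (mod 41)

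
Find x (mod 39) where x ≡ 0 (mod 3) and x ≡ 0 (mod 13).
M = 3 × 13 = 39. M₁ = 13, y₁ ≡ 1 (mod 3). M₂ = 3, y₂ ≡ 9 (mod 13). x = 0×13×1 + 0×3×9 ≡ 0 (mod 39)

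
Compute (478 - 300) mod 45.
43

(478 - 300) = 178
178 mod 45 = 43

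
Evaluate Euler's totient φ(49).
42

Prime factorization: 49 = 7^2
Using the formula φ(n) = n × Π(1 - 1/p) for each prime factor p:
φ(49) = 49 × (1 - 1/7)
φ(49) = 42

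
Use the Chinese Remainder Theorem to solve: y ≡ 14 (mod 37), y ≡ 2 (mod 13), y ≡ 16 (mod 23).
8894

Using the Chinese Remainder Theorem:
M = product of moduli = 11063
For equation 1: M_1 = 299, 299 ≡ 3 (mod 37), inverse of 299 mod 37 is 25 (check: 3 × 25 = 75 ≡ 1 (mod 37))
For equation 2: M_2 = 851, 851 ≡ 6 (mod 13), inverse of 851 mod 13 is 11 (check: 6 × 11 = 66 ≡ 1 (mod 13))
For equation 3: M_3 = 481, 481 ≡ 21 (mod 23), inverse of 481 mod 23 is 11 (check: 21 × 11 = 231 ≡ 1 (mod 23))
Combine: y ≡ Σ r_i×M_i×(M_i⁻¹ mod m_i) = 14×299×25 + 2×851×11 + 16×481×11 = 104650 + 18722 + 84656 = 208028
208028 mod 11063 = 8894
y ≡ 8894 (mod 11063)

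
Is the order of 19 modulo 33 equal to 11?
No, the actual order is 10, not 11.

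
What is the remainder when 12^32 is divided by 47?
Using repeated squaring. 32 = 32 (binary 100000). Repeated squaring mod 47: 12^1 ≡ 12; 12^2 ≡ 12² = 144 ≡ 3; 12^4 ≡ 3² = 9 ≡ 9; 12^8 ≡ 9² = 81 ≡ 34; 12^16 ≡ 34² = 1156 ≡ 28; 12^32 ≡ 28² = 784 ≡ 32. So 12^32 ≡ 32 (mod 47).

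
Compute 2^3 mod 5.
3 = 2 + 1 (binary 11). Repeated squaring mod 5: 2^1 ≡ 2; 2^2 ≡ 2² = 4 ≡ 4. Multiply: 2^3 = 2^2 × 2^1 ≡ 4 × 2 (mod 5): 4 × 2 = 8 ≡ 3. So 2^3 ≡ 3 (mod 5).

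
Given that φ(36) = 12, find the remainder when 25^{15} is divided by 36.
By Euler: 25^{12} ≡ 1 (mod 36) since gcd(25, 36) = 1. 15 = 1×12 + 3. So 25^{15} ≡ 25^{3} ≡ 1 (mod 36)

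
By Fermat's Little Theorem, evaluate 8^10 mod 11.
By Fermat's Little Theorem, 8^{10} ≡ 1 (mod 11) since 11 is prime and gcd(8, 11) = 1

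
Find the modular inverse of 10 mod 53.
10^(-1) ≡ 16 (mod 53). Verification: 10 × 16 = 160 ≡ 1 (mod 53)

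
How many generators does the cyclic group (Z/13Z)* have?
4

The number of primitive roots modulo p is φ(p-1) = φ(12)
φ(12) = 4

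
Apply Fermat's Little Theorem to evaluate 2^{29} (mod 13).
6

By Fermat's Little Theorem, a^(p-1) ≡ 1 (mod p) for prime p and gcd(a, p) = 1
Here p = 13, so 2^12 ≡ 1 (mod 13)
We can reduce the exponent: 29 mod 12 = 5
So 2^29 ≡ 2^5 (mod 13)
Computing: 2^5 mod 13 = 6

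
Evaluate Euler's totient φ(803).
720

Prime factorization: 803 = 11 × 73
Using the formula φ(n) = n × Π(1 - 1/p) for each prime factor p:
φ(803) = 803 × (1 - 1/11) × (1 - 1/73)
φ(803) = 720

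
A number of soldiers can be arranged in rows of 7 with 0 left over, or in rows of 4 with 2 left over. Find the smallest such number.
M = 7 × 4 = 28. M₁ = 4, y₁ ≡ 2 (mod 7). M₂ = 7, y₂ ≡ 3 (mod 4). y = 0×4×2 + 2×7×3 ≡ 14 (mod 28). The smallest positive such number is 14.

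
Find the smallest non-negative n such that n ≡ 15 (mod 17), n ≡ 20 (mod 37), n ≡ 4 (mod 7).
2055

Using the Chinese Remainder Theorem:
M = product of moduli = 4403
For equation 1: M_1 = 259, 259 ≡ 4 (mod 17), inverse of 259 mod 17 is 13 (check: 4 × 13 = 52 ≡ 1 (mod 17))
For equation 2: M_2 = 119, 119 ≡ 8 (mod 37), inverse of 119 mod 37 is 14 (check: 8 × 14 = 112 ≡ 1 (mod 37))
For equation 3: M_3 = 629, 629 ≡ 6 (mod 7), inverse of 629 mod 7 is 6 (check: 6 × 6 = 36 ≡ 1 (mod 7))
Combine: n ≡ Σ r_i×M_i×(M_i⁻¹ mod m_i) = 15×259×13 + 20×119×14 + 4×629×6 = 50505 + 33320 + 15096 = 98921
98921 mod 4403 = 2055
n ≡ 2055 (mod 4403)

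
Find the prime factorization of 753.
3 × 251

Divide by primes starting from smallest:
753 ÷ 3 = 251
251 ÷ 251 = 1

753 = 3 × 251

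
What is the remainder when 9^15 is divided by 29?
Using repeated squaring. 15 = 8 + 4 + 2 + 1 (binary 1111). Repeated squaring mod 29: 9^1 ≡ 9; 9^2 ≡ 9² = 81 ≡ 23; 9^4 ≡ 23² = 529 ≡ 7; 9^8 ≡ 7² = 49 ≡ 20. Multiply: 9^15 = 9^8 × 9^4 × 9^2 × 9^1 ≡ 20 × 7 × 23 × 9 (mod 29): 20 × 7 = 140 ≡ 24; 24 × 23 = 552 ≡ 1; 1 × 9 = 9 ≡ 9. So 9^15 ≡ 9 (mod 29).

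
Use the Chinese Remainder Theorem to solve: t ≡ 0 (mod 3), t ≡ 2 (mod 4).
M = 3 × 4 = 12. M₁ = 4, y₁ ≡ 1 (mod 3). M₂ = 3, y₂ ≡ 3 (mod 4). t = 0×4×1 + 2×3×3 ≡ 6 (mod 12)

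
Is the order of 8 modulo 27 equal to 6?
Yes, ord_27(8) = 6.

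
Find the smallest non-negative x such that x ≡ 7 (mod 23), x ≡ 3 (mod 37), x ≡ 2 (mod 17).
6700

Using the Chinese Remainder Theorem:
M = product of moduli = 14467
For equation 1: M_1 = 629, 629 ≡ 8 (mod 23), inverse of 629 mod 23 is 3 (check: 8 × 3 = 24 ≡ 1 (mod 23))
For equation 2: M_2 = 391, 391 ≡ 21 (mod 37), inverse of 391 mod 37 is 30 (check: 21 × 30 = 630 ≡ 1 (mod 37))
For equation 3: M_3 = 851, 851 ≡ 1 (mod 17), inverse of 851 mod 17 is 1 (check: 1 × 1 = 1 ≡ 1 (mod 17))
Combine: x ≡ Σ r_i×M_i×(M_i⁻¹ mod m_i) = 7×629×3 + 3×391×30 + 2×851×1 = 13209 + 35190 + 1702 = 50101
50101 mod 14467 = 6700
x ≡ 6700 (mod 14467)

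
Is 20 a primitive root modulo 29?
No

To verify, check if 20^(28/q) ≢ 1 (mod 29) for each prime divisor q of 28
Divisors of 28 = 28: [1, 2, 4, 7, 14, 28]
  20^(28/2) = 20^14 ≡ 1 (mod 29)
  20^(28/7) = 20^4 ≡ 7 (mod 29)
Conclusion: 20 is not a primitive root modulo 29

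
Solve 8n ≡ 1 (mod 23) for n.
3

Using Extended Euclidean Algorithm:
gcd(8, 23) = 1
Bezout coefficients: 8 × 3 + 23 × -1 = 1
So 8 × 3 ≡ 1 (mod 23)
The inverse is 3 mod 23 = 3
Verification: 8 × 3 = 24 = 1 × 23 + 1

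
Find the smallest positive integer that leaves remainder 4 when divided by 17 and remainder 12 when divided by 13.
M = 17 × 13 = 221. M₁ = 13, y₁ ≡ 4 (mod 17). M₂ = 17, y₂ ≡ 10 (mod 13). y = 4×13×4 + 12×17×10 ≡ 38 (mod 221). The smallest positive such number is 38.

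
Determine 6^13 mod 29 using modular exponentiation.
Using repeated squaring. 13 = 8 + 4 + 1 (binary 1101). Repeated squaring mod 29: 6^1 ≡ 6; 6^2 ≡ 6² = 36 ≡ 7; 6^4 ≡ 7² = 49 ≡ 20; 6^8 ≡ 20² = 400 ≡ 23. Multiply: 6^13 = 6^8 × 6^4 × 6^1 ≡ 23 × 20 × 6 (mod 29): 23 × 20 = 460 ≡ 25; 25 × 6 = 150 ≡ 5. So 6^13 ≡ 5 (mod 29).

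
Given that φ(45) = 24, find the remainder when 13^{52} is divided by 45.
By Euler: 13^{24} ≡ 1 (mod 45) since gcd(13, 45) = 1. 52 = 2×24 + 4. So 13^{52} ≡ 13^{4} ≡ 31 (mod 45)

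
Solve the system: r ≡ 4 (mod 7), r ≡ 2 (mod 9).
M = 7 × 9 = 63. M₁ = 9, y₁ ≡ 4 (mod 7). M₂ = 7, y₂ ≡ 4 (mod 9). r = 4×9×4 + 2×7×4 ≡ 11 (mod 63)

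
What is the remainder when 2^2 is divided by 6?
2 = 2 (binary 10). Repeated squaring mod 6: 2^1 ≡ 2; 2^2 ≡ 2² = 4 ≡ 4. So 2^2 ≡ 4 (mod 6).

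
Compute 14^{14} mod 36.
16

Using successive squaring:
Binary expansion of 14: 1110
Powers of 14 mod 36 (each is the square of the previous):
  14^1 ≡ 14 (mod 36)
  14^2 ≡ 14² = 196 ≡ 16 (mod 36)
  14^4 ≡ 16² = 256 ≡ 4 (mod 36)
  14^8 ≡ 4² = 16 ≡ 16 (mod 36)
14 = 8 + 4 + 2, so 14^14 = 14^8 × 14^4 × 14^2 ≡ 16 × 4 × 16 (mod 36)
Multiplying step by step:
  16 × 4 = 64 ≡ 28 (mod 36)
  28 × 16 = 448 ≡ 16 (mod 36)
Result: 14^14 ≡ 16 (mod 36)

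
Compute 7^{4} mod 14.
7

Using successive squaring:
Binary expansion of 4: 100
Powers of 7 mod 14 (each is the square of the previous):
  7^1 ≡ 7 (mod 14)
  7^2 ≡ 7² = 49 ≡ 7 (mod 14)
  7^4 ≡ 7² = 49 ≡ 7 (mod 14)
4 is a power of 2, so 7^4 is the last square: ≡ 7 (mod 14)
Result: 7^4 ≡ 7 (mod 14)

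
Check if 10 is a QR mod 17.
By Euler's criterion: 10^{8} ≡ 16 (mod 17). Since this equals -1 (≡ 16), 10 is not a QR.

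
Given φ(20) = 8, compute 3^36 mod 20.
By Euler: 3^{8} ≡ 1 (mod 20) since gcd(3, 20) = 1. 36 = 4×8 + 4. So 3^{36} ≡ 3^{4} ≡ 1 (mod 20)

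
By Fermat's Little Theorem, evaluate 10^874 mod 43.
By Fermat: 10^{42} ≡ 1 (mod 43). 874 ≡ 34 (mod 42). So 10^{874} ≡ 10^{34} ≡ 38 (mod 43)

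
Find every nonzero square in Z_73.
QRs mod 73: {1, 2, 3, 4, 6, 8, 9, 12, 16, 18, 19, 23, 24, 25, 27, 32, 35, 36, 37, 38, 41, 46, 48, 49, 50, 54, 55, 57, 61, 64, 65, 67, 69, 70, 71, 72}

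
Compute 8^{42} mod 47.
27

Using successive squaring:
Binary expansion of 42: 101010
Powers of 8 mod 47 (each is the square of the previous):
  8^1 ≡ 8 (mod 47)
  8^2 ≡ 8² = 64 ≡ 17 (mod 47)
  8^4 ≡ 17² = 289 ≡ 7 (mod 47)
  8^8 ≡ 7² = 49 ≡ 2 (mod 47)
  8^16 ≡ 2² = 4 ≡ 4 (mod 47)
  8^32 ≡ 4² = 16 ≡ 16 (mod 47)
42 = 32 + 8 + 2, so 8^42 = 8^32 × 8^8 × 8^2 ≡ 16 × 2 × 17 (mod 47)
Multiplying step by step:
  16 × 2 = 32 ≡ 32 (mod 47)
  32 × 17 = 544 ≡ 27 (mod 47)
Result: 8^42 ≡ 27 (mod 47)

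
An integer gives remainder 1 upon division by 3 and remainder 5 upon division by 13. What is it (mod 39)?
M = 3 × 13 = 39. M₁ = 13, y₁ ≡ 1 (mod 3). M₂ = 3, y₂ ≡ 9 (mod 13). r = 1×13×1 + 5×3×9 ≡ 31 (mod 39). The smallest positive such number is 31.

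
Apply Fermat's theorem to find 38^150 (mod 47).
By Fermat: 38^{46} ≡ 1 (mod 47). 150 = 3×46 + 12. So 38^{150} ≡ 38^{12} ≡ 3 (mod 47)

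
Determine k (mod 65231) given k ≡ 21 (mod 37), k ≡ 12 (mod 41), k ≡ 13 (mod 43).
36133

Using the Chinese Remainder Theorem:
M = product of moduli = 65231
For equation 1: M_1 = 1763, 1763 ≡ 24 (mod 37), inverse of 1763 mod 37 is 17 (check: 24 × 17 = 408 ≡ 1 (mod 37))
For equation 2: M_2 = 1591, 1591 ≡ 33 (mod 41), inverse of 1591 mod 41 is 5 (check: 33 × 5 = 165 ≡ 1 (mod 41))
For equation 3: M_3 = 1517, 1517 ≡ 12 (mod 43), inverse of 1517 mod 43 is 18 (check: 12 × 18 = 216 ≡ 1 (mod 43))
Combine: k ≡ Σ r_i×M_i×(M_i⁻¹ mod m_i) = 21×1763×17 + 12×1591×5 + 13×1517×18 = 629391 + 95460 + 354978 = 1079829
1079829 mod 65231 = 36133
k ≡ 36133 (mod 65231)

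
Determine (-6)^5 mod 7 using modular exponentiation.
(-6) ≡ 1 (mod 7). 5 = 4 + 1 (binary 101). Repeated squaring mod 7: 1^1 ≡ 1; 1^2 ≡ 1² = 1 ≡ 1; 1^4 ≡ 1² = 1 ≡ 1. Multiply: (-6)^5 ≡ 1^4 × 1^1 ≡ 1 × 1 (mod 7): 1 × 1 = 1 ≡ 1. So (-6)^5 ≡ 1 (mod 7).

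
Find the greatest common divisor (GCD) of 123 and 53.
1

Using the Euclidean algorithm:
123 = 2 × 53 + 17
53 = 3 × 17 + 2
17 = 8 × 2 + 1
2 = 2 × 1 + 0

GCD(123, 53) = 1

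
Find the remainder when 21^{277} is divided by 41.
By Fermat: 21^{40} ≡ 1 (mod 41). 277 = 6×40 + 37. So 21^{277} ≡ 21^{37} ≡ 8 (mod 41)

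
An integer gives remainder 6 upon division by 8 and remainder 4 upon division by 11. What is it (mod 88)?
M = 8 × 11 = 88. M₁ = 11, y₁ ≡ 3 (mod 8). M₂ = 8, y₂ ≡ 7 (mod 11). r = 6×11×3 + 4×8×7 ≡ 70 (mod 88). The smallest positive such number is 70.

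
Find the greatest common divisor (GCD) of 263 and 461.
1

Using the Euclidean algorithm:
263 = 0 × 461 + 263
461 = 1 × 263 + 198
263 = 1 × 198 + 65
198 = 3 × 65 + 3
65 = 21 × 3 + 2
3 = 1 × 2 + 1
2 = 2 × 1 + 0

GCD(263, 461) = 1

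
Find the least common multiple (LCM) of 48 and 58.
1392

First find GCD(48, 58) using the Euclidean algorithm:
48 = 0 × 58 + 48
58 = 1 × 48 + 10
48 = 4 × 10 + 8
10 = 1 × 8 + 2
8 = 4 × 2 + 0
GCD(48, 58) = 2

LCM formula: LCM(a, b) = (a × b) / GCD(a, b)
LCM(48, 58) = (48 × 58) / 2
LCM(48, 58) = 2784 / 2
LCM(48, 58) = 1392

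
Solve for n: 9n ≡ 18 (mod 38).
2

Since gcd(9, 38) = 1 divides 18, a solution exists.
Multiply both sides by the inverse of 9 mod 38:
  9^(-1) mod 38 = 17
  x ≡ 17 × 18 ≡ 306 ≡ 2 (mod 38)
Verification: 9 × 2 = 18 = 0 × 38 + 18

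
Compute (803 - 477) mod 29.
7

(803 - 477) = 326
326 mod 29 = 7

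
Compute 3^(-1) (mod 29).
10

Using Extended Euclidean Algorithm:
gcd(3, 29) = 1
Bezout coefficients: 3 × 10 + 29 × -1 = 1
So 3 × 10 ≡ 1 (mod 29)
The inverse is 10 mod 29 = 10
Verification: 3 × 10 = 30 = 1 × 29 + 1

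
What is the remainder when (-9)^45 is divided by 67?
Using repeated squaring. (-9) ≡ 58 (mod 67). 45 = 32 + 8 + 4 + 1 (binary 101101). Repeated squaring mod 67: 58^1 ≡ 58; 58^2 ≡ 58² = 3364 ≡ 14; 58^4 ≡ 14² = 196 ≡ 62; 58^8 ≡ 62² = 3844 ≡ 25; 58^16 ≡ 25² = 625 ≡ 22; 58^32 ≡ 22² = 484 ≡ 15. Multiply: (-9)^45 ≡ 58^32 × 58^8 × 58^4 × 58^1 ≡ 15 × 25 × 62 × 58 (mod 67): 15 × 25 = 375 ≡ 40; 40 × 62 = 2480 ≡ 1; 1 × 58 = 58 ≡ 58. So (-9)^45 ≡ 58 (mod 67).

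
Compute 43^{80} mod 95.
61

Using successive squaring:
Binary expansion of 80: 1010000
Powers of 43 mod 95 (each is the square of the previous):
  43^1 ≡ 43 (mod 95)
  43^2 ≡ 43² = 1849 ≡ 44 (mod 95)
  43^4 ≡ 44² = 1936 ≡ 36 (mod 95)
  43^8 ≡ 36² = 1296 ≡ 61 (mod 95)
  43^16 ≡ 61² = 3721 ≡ 16 (mod 95)
  43^32 ≡ 16² = 256 ≡ 66 (mod 95)
  43^64 ≡ 66² = 4356 ≡ 81 (mod 95)
80 = 64 + 16, so 43^80 = 43^64 × 43^16 ≡ 81 × 16 (mod 95)
Multiplying step by step:
  81 × 16 = 1296 ≡ 61 (mod 95)
Result: 43^80 ≡ 61 (mod 95)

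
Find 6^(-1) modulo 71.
12

Using Extended Euclidean Algorithm:
gcd(6, 71) = 1
Bezout coefficients: 6 × 12 + 71 × -1 = 1
So 6 × 12 ≡ 1 (mod 71)
The inverse is 12 mod 71 = 12
Verification: 6 × 12 = 72 = 1 × 71 + 1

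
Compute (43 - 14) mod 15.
14

(43 - 14) = 29
29 mod 15 = 14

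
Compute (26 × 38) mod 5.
3

(26 × 38) = 988
988 mod 5 = 3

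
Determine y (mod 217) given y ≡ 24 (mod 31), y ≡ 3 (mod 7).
24

Using the Chinese Remainder Theorem:
M = product of moduli = 217
For equation 1: M_1 = 7, 7 ≡ 7 (mod 31), inverse of 7 mod 31 is 9 (check: 7 × 9 = 63 ≡ 1 (mod 31))
For equation 2: M_2 = 31, 31 ≡ 3 (mod 7), inverse of 31 mod 7 is 5 (check: 3 × 5 = 15 ≡ 1 (mod 7))
Combine: y ≡ Σ r_i×M_i×(M_i⁻¹ mod m_i) = 24×7×9 + 3×31×5 = 1512 + 465 = 1977
1977 mod 217 = 24
y ≡ 24 (mod 217)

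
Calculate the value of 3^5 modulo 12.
5 = 4 + 1 (binary 101). Repeated squaring mod 12: 3^1 ≡ 3; 3^2 ≡ 3² = 9 ≡ 9; 3^4 ≡ 9² = 81 ≡ 9. Multiply: 3^5 = 3^4 × 3^1 ≡ 9 × 3 (mod 12): 9 × 3 = 27 ≡ 3. So 3^5 ≡ 3 (mod 12).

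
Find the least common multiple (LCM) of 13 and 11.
143

First find GCD(13, 11) using the Euclidean algorithm:
13 = 1 × 11 + 2
11 = 5 × 2 + 1
2 = 2 × 1 + 0
GCD(13, 11) = 1

LCM formula: LCM(a, b) = (a × b) / GCD(a, b)
LCM(13, 11) = (13 × 11) / 1
LCM(13, 11) = 143 / 1
LCM(13, 11) = 143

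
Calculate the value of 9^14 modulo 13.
Using Fermat: 9^{12} ≡ 1 (mod 13). 14 ≡ 2 (mod 12). So 9^{14} ≡ 9^{2} ≡ 3 (mod 13)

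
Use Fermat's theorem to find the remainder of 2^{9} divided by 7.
1

By Fermat's Little Theorem, a^(p-1) ≡ 1 (mod p) for prime p and gcd(a, p) = 1
Here p = 7, so 2^6 ≡ 1 (mod 7)
We can reduce the exponent: 9 mod 6 = 3
So 2^9 ≡ 2^3 (mod 7)
Computing: 2^3 mod 7 = 1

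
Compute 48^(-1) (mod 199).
48^(-1) ≡ 170 (mod 199). Verification: 48 × 170 = 8160 ≡ 1 (mod 199)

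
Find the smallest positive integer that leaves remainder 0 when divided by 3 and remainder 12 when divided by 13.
M = 3 × 13 = 39. M₁ = 13, y₁ ≡ 1 (mod 3). M₂ = 3, y₂ ≡ 9 (mod 13). z = 0×13×1 + 12×3×9 ≡ 12 (mod 39). The smallest positive such number is 12.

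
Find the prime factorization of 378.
2 × 3^3 × 7

Divide by primes starting from smallest:
378 ÷ 2 = 189
189 ÷ 3 = 63
63 ÷ 3 = 21
21 ÷ 3 = 7
7 ÷ 7 = 1

378 = 2 × 3^3 × 7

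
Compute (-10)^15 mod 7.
Using Fermat: (-10)^{6} ≡ 1 (mod 7). 15 ≡ 3 (mod 6). So (-10)^{15} ≡ (-10)^{3} ≡ 1 (mod 7)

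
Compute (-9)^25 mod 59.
Using repeated squaring. (-9) ≡ 50 (mod 59). 25 = 16 + 8 + 1 (binary 11001). Repeated squaring mod 59: 50^1 ≡ 50; 50^2 ≡ 50² = 2500 ≡ 22; 50^4 ≡ 22² = 484 ≡ 12; 50^8 ≡ 12² = 144 ≡ 26; 50^16 ≡ 26² = 676 ≡ 27. Multiply: (-9)^25 ≡ 50^16 × 50^8 × 50^1 ≡ 27 × 26 × 50 (mod 59): 27 × 26 = 702 ≡ 53; 53 × 50 = 2650 ≡ 54. So (-9)^25 ≡ 54 (mod 59).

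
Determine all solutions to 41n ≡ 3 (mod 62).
53

Since gcd(41, 62) = 1 divides 3, a solution exists.
Multiply both sides by the inverse of 41 mod 62:
  41^(-1) mod 62 = 59
  x ≡ 59 × 3 ≡ 177 ≡ 53 (mod 62)
Verification: 41 × 53 = 2173 = 35 × 62 + 3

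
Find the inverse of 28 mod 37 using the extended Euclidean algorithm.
Extended GCD: 28(4) + 37(-3) = 1. So 28^(-1) ≡ 4 ≡ 4 (mod 37). Verify: 28 × 4 = 112 ≡ 1 (mod 37)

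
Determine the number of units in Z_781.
700

Prime factorization: 781 = 11 × 71
Using the formula φ(n) = n × Π(1 - 1/p) for each prime factor p:
φ(781) = 781 × (1 - 1/11) × (1 - 1/71)
φ(781) = 700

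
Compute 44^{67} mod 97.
31

Using successive squaring:
Binary expansion of 67: 1000011
Powers of 44 mod 97 (each is the square of the previous):
  44^1 ≡ 44 (mod 97)
  44^2 ≡ 44² = 1936 ≡ 93 (mod 97)
  44^4 ≡ 93² = 8649 ≡ 16 (mod 97)
  44^8 ≡ 16² = 256 ≡ 62 (mod 97)
  44^16 ≡ 62² = 3844 ≡ 61 (mod 97)
  44^32 ≡ 61² = 3721 ≡ 35 (mod 97)
  44^64 ≡ 35² = 1225 ≡ 61 (mod 97)
67 = 64 + 2 + 1, so 44^67 = 44^64 × 44^2 × 44^1 ≡ 61 × 93 × 44 (mod 97)
Multiplying step by step:
  61 × 93 = 5673 ≡ 47 (mod 97)
  47 × 44 = 2068 ≡ 31 (mod 97)
Result: 44^67 ≡ 31 (mod 97)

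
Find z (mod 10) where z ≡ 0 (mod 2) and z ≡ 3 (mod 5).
M = 2 × 5 = 10. M₁ = 5, y₁ ≡ 1 (mod 2). M₂ = 2, y₂ ≡ 3 (mod 5). z = 0×5×1 + 3×2×3 ≡ 8 (mod 10)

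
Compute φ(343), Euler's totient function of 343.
294

Prime factorization: 343 = 7^3
Using the formula φ(n) = n × Π(1 - 1/p) for each prime factor p:
φ(343) = 343 × (1 - 1/7)
φ(343) = 294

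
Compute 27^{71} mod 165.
93

Using successive squaring:
Binary expansion of 71: 1000111
Powers of 27 mod 165 (each is the square of the previous):
  27^1 ≡ 27 (mod 165)
  27^2 ≡ 27² = 729 ≡ 69 (mod 165)
  27^4 ≡ 69² = 4761 ≡ 141 (mod 165)
  27^8 ≡ 141² = 19881 ≡ 81 (mod 165)
  27^16 ≡ 81² = 6561 ≡ 126 (mod 165)
  27^32 ≡ 126² = 15876 ≡ 36 (mod 165)
  27^64 ≡ 36² = 1296 ≡ 141 (mod 165)
71 = 64 + 4 + 2 + 1, so 27^71 = 27^64 × 27^4 × 27^2 × 27^1 ≡ 141 × 141 × 69 × 27 (mod 165)
Multiplying step by step:
  141 × 141 = 19881 ≡ 81 (mod 165)
  81 × 69 = 5589 ≡ 144 (mod 165)
  144 × 27 = 3888 ≡ 93 (mod 165)
Result: 27^71 ≡ 93 (mod 165)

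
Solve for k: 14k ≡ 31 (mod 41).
11

Since gcd(14, 41) = 1 divides 31, a solution exists.
Multiply both sides by the inverse of 14 mod 41:
  14^(-1) mod 41 = 3
  x ≡ 3 × 31 ≡ 93 ≡ 11 (mod 41)
Verification: 14 × 11 = 154 = 3 × 41 + 31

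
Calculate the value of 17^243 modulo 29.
Using Fermat: 17^{28} ≡ 1 (mod 29). 243 ≡ 19 (mod 28). So 17^{243} ≡ 17^{19} ≡ 12 (mod 29)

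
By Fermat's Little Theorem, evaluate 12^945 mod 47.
By Fermat: 12^{46} ≡ 1 (mod 47). 945 ≡ 25 (mod 46). So 12^{945} ≡ 12^{25} ≡ 3 (mod 47)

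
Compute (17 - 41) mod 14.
4

(17 - 41) = -24
-24 mod 14 = 4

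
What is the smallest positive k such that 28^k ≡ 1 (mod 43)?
Powers of 28 mod 43: 28^1≡28, 28^2≡10, 28^3≡22, 28^4≡14, 28^5≡5, 28^6≡11, 28^7≡7, 28^8≡24, 28^9≡27, 28^10≡25, 28^11≡12, 28^12≡35, 28^13≡34, 28^14≡6, 28^15≡39, 28^16≡17, 28^17≡3, 28^18≡41, 28^19≡30, 28^20≡23, 28^21≡42, 28^22≡15, 28^23≡33, 28^24≡21, 28^25≡29, 28^26≡38, 28^27≡32, 28^28≡36, 28^29≡19, 28^30≡16, 28^31≡18, 28^32≡31, 28^33≡8, 28^34≡9, 28^35≡37, 28^36≡4, 28^37≡26, 28^38≡40, 28^39≡2, 28^40≡13, 28^41≡20, 28^42≡1. Order = 42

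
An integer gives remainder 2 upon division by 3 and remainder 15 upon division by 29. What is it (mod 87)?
M = 3 × 29 = 87. M₁ = 29, y₁ ≡ 2 (mod 3). M₂ = 3, y₂ ≡ 10 (mod 29). t = 2×29×2 + 15×3×10 ≡ 44 (mod 87). The smallest positive such number is 44.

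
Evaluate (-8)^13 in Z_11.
Using Fermat: (-8)^{10} ≡ 1 (mod 11). 13 ≡ 3 (mod 10). So (-8)^{13} ≡ (-8)^{3} ≡ 5 (mod 11)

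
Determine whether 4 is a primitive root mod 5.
p - 1 = 4 has prime divisors 2. Check 4^(4/q) mod 5 for each: 4^(4/2) = 4^2 ≡ 1 (mod 5). Since 4^2 ≡ 1 (mod 5), the order of 4 divides 2 (in fact the order is 2) ≠ 4, so it is not a primitive root.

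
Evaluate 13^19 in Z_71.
Using repeated squaring. 19 = 16 + 2 + 1 (binary 10011). Repeated squaring mod 71: 13^1 ≡ 13; 13^2 ≡ 13² = 169 ≡ 27; 13^4 ≡ 27² = 729 ≡ 19; 13^8 ≡ 19² = 361 ≡ 6; 13^16 ≡ 6² = 36 ≡ 36. Multiply: 13^19 = 13^16 × 13^2 × 13^1 ≡ 36 × 27 × 13 (mod 71): 36 × 27 = 972 ≡ 49; 49 × 13 = 637 ≡ 69. So 13^19 ≡ 69 (mod 71).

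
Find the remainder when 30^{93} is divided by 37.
By Fermat: 30^{36} ≡ 1 (mod 37). 93 = 2×36 + 21. So 30^{93} ≡ 30^{21} ≡ 27 (mod 37)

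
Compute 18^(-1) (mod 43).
18^(-1) ≡ 12 (mod 43). Verification: 18 × 12 = 216 ≡ 1 (mod 43)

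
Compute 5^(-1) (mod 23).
14

Using Extended Euclidean Algorithm:
gcd(5, 23) = 1
Bezout coefficients: 5 × -9 + 23 × 2 = 1
So 5 × -9 ≡ 1 (mod 23)
The inverse is -9 mod 23 = 14
Verification: 5 × 14 = 70 = 3 × 23 + 1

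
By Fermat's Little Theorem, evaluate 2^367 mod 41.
By Fermat: 2^{40} ≡ 1 (mod 41). 367 ≡ 7 (mod 40). So 2^{367} ≡ 2^{7} ≡ 5 (mod 41)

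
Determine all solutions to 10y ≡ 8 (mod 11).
3

Since gcd(10, 11) = 1 divides 8, a solution exists.
Multiply both sides by the inverse of 10 mod 11:
  10^(-1) mod 11 = 10
  x ≡ 10 × 8 ≡ 80 ≡ 3 (mod 11)
Verification: 10 × 3 = 30 = 2 × 11 + 8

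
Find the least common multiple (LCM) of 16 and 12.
48

First find GCD(16, 12) using the Euclidean algorithm:
16 = 1 × 12 + 4
12 = 3 × 4 + 0
GCD(16, 12) = 4

LCM formula: LCM(a, b) = (a × b) / GCD(a, b)
LCM(16, 12) = (16 × 12) / 4
LCM(16, 12) = 192 / 4
LCM(16, 12) = 48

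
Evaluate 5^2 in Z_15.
2 = 2 (binary 10). Repeated squaring mod 15: 5^1 ≡ 5; 5^2 ≡ 5² = 25 ≡ 10. So 5^2 ≡ 10 (mod 15).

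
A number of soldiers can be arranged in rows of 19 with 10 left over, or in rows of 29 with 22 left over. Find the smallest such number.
M = 19 × 29 = 551. M₁ = 29, y₁ ≡ 2 (mod 19). M₂ = 19, y₂ ≡ 26 (mod 29). k = 10×29×2 + 22×19×26 ≡ 428 (mod 551). The smallest positive such number is 428.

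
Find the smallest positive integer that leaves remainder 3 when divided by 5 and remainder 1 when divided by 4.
M = 5 × 4 = 20. M₁ = 4, y₁ ≡ 4 (mod 5). M₂ = 5, y₂ ≡ 1 (mod 4). n = 3×4×4 + 1×5×1 ≡ 13 (mod 20). The smallest positive such number is 13.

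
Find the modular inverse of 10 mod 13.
10^(-1) ≡ 4 (mod 13). Verification: 10 × 4 = 40 ≡ 1 (mod 13)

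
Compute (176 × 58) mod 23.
19

(176 × 58) = 10208
10208 mod 23 = 19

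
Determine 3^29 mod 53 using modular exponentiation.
Using repeated squaring. 29 = 16 + 8 + 4 + 1 (binary 11101). Repeated squaring mod 53: 3^1 ≡ 3; 3^2 ≡ 3² = 9 ≡ 9; 3^4 ≡ 9² = 81 ≡ 28; 3^8 ≡ 28² = 784 ≡ 42; 3^16 ≡ 42² = 1764 ≡ 15. Multiply: 3^29 = 3^16 × 3^8 × 3^4 × 3^1 ≡ 15 × 42 × 28 × 3 (mod 53): 15 × 42 = 630 ≡ 47; 47 × 28 = 1316 ≡ 44; 44 × 3 = 132 ≡ 26. So 3^29 ≡ 26 (mod 53).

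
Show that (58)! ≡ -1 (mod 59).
(58)! mod 59 = 58. Since this equals -1 (mod 59), Wilson confirms 59 is prime.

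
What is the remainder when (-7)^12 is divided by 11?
Using Fermat: (-7)^{10} ≡ 1 (mod 11). 12 ≡ 2 (mod 10). So (-7)^{12} ≡ (-7)^{2} ≡ 5 (mod 11)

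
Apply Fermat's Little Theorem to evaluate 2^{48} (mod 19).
11

By Fermat's Little Theorem, a^(p-1) ≡ 1 (mod p) for prime p and gcd(a, p) = 1
Here p = 19, so 2^18 ≡ 1 (mod 19)
We can reduce the exponent: 48 mod 18 = 12
So 2^48 ≡ 2^12 (mod 19)
Computing: 2^12 mod 19 = 11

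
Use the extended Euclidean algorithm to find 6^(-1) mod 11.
Extended GCD: 6(2) + 11(-1) = 1. So 6^(-1) ≡ 2 ≡ 2 (mod 11). Verify: 6 × 2 = 12 ≡ 1 (mod 11)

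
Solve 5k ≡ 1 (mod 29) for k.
6

Using Extended Euclidean Algorithm:
gcd(5, 29) = 1
Bezout coefficients: 5 × 6 + 29 × -1 = 1
So 5 × 6 ≡ 1 (mod 29)
The inverse is 6 mod 29 = 6
Verification: 5 × 6 = 30 = 1 × 29 + 1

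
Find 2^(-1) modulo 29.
15

Using Extended Euclidean Algorithm:
gcd(2, 29) = 1
Bezout coefficients: 2 × -14 + 29 × 1 = 1
So 2 × -14 ≡ 1 (mod 29)
The inverse is -14 mod 29 = 15
Verification: 2 × 15 = 30 = 1 × 29 + 1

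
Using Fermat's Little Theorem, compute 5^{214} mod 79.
4

By Fermat's Little Theorem, a^(p-1) ≡ 1 (mod p) for prime p and gcd(a, p) = 1
Here p = 79, so 5^78 ≡ 1 (mod 79)
We can reduce the exponent: 214 mod 78 = 58
So 5^214 ≡ 5^58 (mod 79)
Computing: 5^58 mod 79 = 4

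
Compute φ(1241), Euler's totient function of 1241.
1152

Prime factorization: 1241 = 17 × 73
Using the formula φ(n) = n × Π(1 - 1/p) for each prime factor p:
φ(1241) = 1241 × (1 - 1/17) × (1 - 1/73)
φ(1241) = 1152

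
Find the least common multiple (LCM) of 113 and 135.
15255

First find GCD(113, 135) using the Euclidean algorithm:
113 = 0 × 135 + 113
135 = 1 × 113 + 22
113 = 5 × 22 + 3
22 = 7 × 3 + 1
3 = 3 × 1 + 0
GCD(113, 135) = 1

LCM formula: LCM(a, b) = (a × b) / GCD(a, b)
LCM(113, 135) = (113 × 135) / 1
LCM(113, 135) = 15255 / 1
LCM(113, 135) = 15255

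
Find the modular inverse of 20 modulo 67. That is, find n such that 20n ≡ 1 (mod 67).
57

Using Extended Euclidean Algorithm:
gcd(20, 67) = 1
Bezout coefficients: 20 × -10 + 67 × 3 = 1
So 20 × -10 ≡ 1 (mod 67)
The inverse is -10 mod 67 = 57
Verification: 20 × 57 = 1140 = 17 × 67 + 1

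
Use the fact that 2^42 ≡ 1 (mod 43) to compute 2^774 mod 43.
By Fermat: 2^{42} ≡ 1 (mod 43). 774 ≡ 18 (mod 42). So 2^{774} ≡ 2^{18} ≡ 16 (mod 43)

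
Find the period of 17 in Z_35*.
Powers of 17 mod 35: 17^1≡17, 17^2≡9, 17^3≡13, 17^4≡11, 17^5≡12, 17^6≡29, 17^7≡3, 17^8≡16, 17^9≡27, 17^10≡4, 17^11≡33, 17^12≡1. Order = 12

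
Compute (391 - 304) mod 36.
15

(391 - 304) = 87
87 mod 36 = 15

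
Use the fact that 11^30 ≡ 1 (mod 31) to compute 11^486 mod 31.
By Fermat: 11^{30} ≡ 1 (mod 31). 486 ≡ 6 (mod 30). So 11^{486} ≡ 11^{6} ≡ 4 (mod 31)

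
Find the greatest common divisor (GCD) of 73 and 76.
1

Using the Euclidean algorithm:
73 = 0 × 76 + 73
76 = 1 × 73 + 3
73 = 24 × 3 + 1
3 = 3 × 1 + 0

GCD(73, 76) = 1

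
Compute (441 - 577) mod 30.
14

(441 - 577) = -136
-136 mod 30 = 14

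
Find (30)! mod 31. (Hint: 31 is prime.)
By Wilson's theorem, (30)! ≡ -1 ≡ 30 (mod 31)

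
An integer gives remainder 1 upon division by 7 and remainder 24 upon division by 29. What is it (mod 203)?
M = 7 × 29 = 203. M₁ = 29, y₁ ≡ 1 (mod 7). M₂ = 7, y₂ ≡ 25 (mod 29). y = 1×29×1 + 24×7×25 ≡ 169 (mod 203). The smallest positive such number is 169.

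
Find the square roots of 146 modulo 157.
The square roots of 146 mod 157 are 97 and 60. Verify: 97² = 9409 ≡ 146 (mod 157)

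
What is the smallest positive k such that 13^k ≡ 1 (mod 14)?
Powers of 13 mod 14: 13^1≡13, 13^2≡1. Order = 2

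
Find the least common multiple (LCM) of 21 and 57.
399

First find GCD(21, 57) using the Euclidean algorithm:
21 = 0 × 57 + 21
57 = 2 × 21 + 15
21 = 1 × 15 + 6
15 = 2 × 6 + 3
6 = 2 × 3 + 0
GCD(21, 57) = 3

LCM formula: LCM(a, b) = (a × b) / GCD(a, b)
LCM(21, 57) = (21 × 57) / 3
LCM(21, 57) = 1197 / 3
LCM(21, 57) = 399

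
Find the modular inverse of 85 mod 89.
85^(-1) ≡ 22 (mod 89). Verification: 85 × 22 = 1870 ≡ 1 (mod 89)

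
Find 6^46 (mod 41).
Using Fermat: 6^{40} ≡ 1 (mod 41). 46 ≡ 6 (mod 40). So 6^{46} ≡ 6^{6} ≡ 39 (mod 41)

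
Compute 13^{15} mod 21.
13

Using successive squaring:
Binary expansion of 15: 1111
Powers of 13 mod 21 (each is the square of the previous):
  13^1 ≡ 13 (mod 21)
  13^2 ≡ 13² = 169 ≡ 1 (mod 21)
  13^4 ≡ 1² = 1 ≡ 1 (mod 21)
  13^8 ≡ 1² = 1 ≡ 1 (mod 21)
15 = 8 + 4 + 2 + 1, so 13^15 = 13^8 × 13^4 × 13^2 × 13^1 ≡ 1 × 1 × 1 × 13 (mod 21)
Multiplying step by step:
  1 × 1 = 1 ≡ 1 (mod 21)
  1 × 1 = 1 ≡ 1 (mod 21)
  1 × 13 = 13 ≡ 13 (mod 21)
Result: 13^15 ≡ 13 (mod 21)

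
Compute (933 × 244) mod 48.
36

(933 × 244) = 227652
227652 mod 48 = 36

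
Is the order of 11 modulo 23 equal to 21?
No, the actual order is 22, not 21.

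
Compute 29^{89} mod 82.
71

Using successive squaring:
Binary expansion of 89: 1011001
Powers of 29 mod 82 (each is the square of the previous):
  29^1 ≡ 29 (mod 82)
  29^2 ≡ 29² = 841 ≡ 21 (mod 82)
  29^4 ≡ 21² = 441 ≡ 31 (mod 82)
  29^8 ≡ 31² = 961 ≡ 59 (mod 82)
  29^16 ≡ 59² = 3481 ≡ 37 (mod 82)
  29^32 ≡ 37² = 1369 ≡ 57 (mod 82)
  29^64 ≡ 57² = 3249 ≡ 51 (mod 82)
89 = 64 + 16 + 8 + 1, so 29^89 = 29^64 × 29^16 × 29^8 × 29^1 ≡ 51 × 37 × 59 × 29 (mod 82)
Multiplying step by step:
  51 × 37 = 1887 ≡ 1 (mod 82)
  1 × 59 = 59 ≡ 59 (mod 82)
  59 × 29 = 1711 ≡ 71 (mod 82)
Result: 29^89 ≡ 71 (mod 82)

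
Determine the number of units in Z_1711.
1624

Prime factorization: 1711 = 29 × 59
Using the formula φ(n) = n × Π(1 - 1/p) for each prime factor p:
φ(1711) = 1711 × (1 - 1/29) × (1 - 1/59)
φ(1711) = 1624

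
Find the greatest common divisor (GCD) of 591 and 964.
1

Using the Euclidean algorithm:
591 = 0 × 964 + 591
964 = 1 × 591 + 373
591 = 1 × 373 + 218
373 = 1 × 218 + 155
218 = 1 × 155 + 63
155 = 2 × 63 + 29
63 = 2 × 29 + 5
29 = 5 × 5 + 4
5 = 1 × 4 + 1
4 = 4 × 1 + 0

GCD(591, 964) = 1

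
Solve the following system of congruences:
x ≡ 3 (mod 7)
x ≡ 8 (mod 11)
52

Using the Chinese Remainder Theorem:
M = product of moduli = 77
For equation 1: M_1 = 11, 11 ≡ 4 (mod 7), inverse of 11 mod 7 is 2 (check: 4 × 2 = 8 ≡ 1 (mod 7))
For equation 2: M_2 = 7, 7 ≡ 7 (mod 11), inverse of 7 mod 11 is 8 (check: 7 × 8 = 56 ≡ 1 (mod 11))
Combine: x ≡ Σ r_i×M_i×(M_i⁻¹ mod m_i) = 3×11×2 + 8×7×8 = 66 + 448 = 514
514 mod 77 = 52
x ≡ 52 (mod 77)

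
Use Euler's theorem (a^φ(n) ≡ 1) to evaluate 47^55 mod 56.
By Euler: 47^{24} ≡ 1 (mod 56) since gcd(47, 56) = 1. 55 = 2×24 + 7. So 47^{55} ≡ 47^{7} ≡ 47 (mod 56)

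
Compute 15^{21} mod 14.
1

Using successive squaring:
Binary expansion of 21: 10101
Powers of 15 mod 14 (each is the square of the previous):
  15^1 ≡ 1 (mod 14)
  15^2 ≡ 1² = 1 ≡ 1 (mod 14)
  15^4 ≡ 1² = 1 ≡ 1 (mod 14)
  15^8 ≡ 1² = 1 ≡ 1 (mod 14)
  15^16 ≡ 1² = 1 ≡ 1 (mod 14)
21 = 16 + 4 + 1, so 15^21 = 15^16 × 15^4 × 15^1 ≡ 1 × 1 × 1 (mod 14)
Multiplying step by step:
  1 × 1 = 1 ≡ 1 (mod 14)
  1 × 1 = 1 ≡ 1 (mod 14)
Result: 15^21 ≡ 1 (mod 14)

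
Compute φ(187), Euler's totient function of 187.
160

Prime factorization: 187 = 11 × 17
Using the formula φ(n) = n × Π(1 - 1/p) for each prime factor p:
φ(187) = 187 × (1 - 1/11) × (1 - 1/17)
φ(187) = 160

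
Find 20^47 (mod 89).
Using repeated squaring. 47 = 32 + 8 + 4 + 2 + 1 (binary 101111). Repeated squaring mod 89: 20^1 ≡ 20; 20^2 ≡ 20² = 400 ≡ 44; 20^4 ≡ 44² = 1936 ≡ 67; 20^8 ≡ 67² = 4489 ≡ 39; 20^16 ≡ 39² = 1521 ≡ 8; 20^32 ≡ 8² = 64 ≡ 64. Multiply: 20^47 = 20^32 × 20^8 × 20^4 × 20^2 × 20^1 ≡ 64 × 39 × 67 × 44 × 20 (mod 89): 64 × 39 = 2496 ≡ 4; 4 × 67 = 268 ≡ 1; 1 × 44 = 44 ≡ 44; 44 × 20 = 880 ≡ 79. So 20^47 ≡ 79 (mod 89).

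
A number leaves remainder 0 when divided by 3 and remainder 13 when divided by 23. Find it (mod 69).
M = 3 × 23 = 69. M₁ = 23, y₁ ≡ 2 (mod 3). M₂ = 3, y₂ ≡ 8 (mod 23). x = 0×23×2 + 13×3×8 ≡ 36 (mod 69)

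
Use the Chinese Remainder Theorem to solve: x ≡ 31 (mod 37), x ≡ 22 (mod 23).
68

Using the Chinese Remainder Theorem:
M = product of moduli = 851
For equation 1: M_1 = 23, 23 ≡ 23 (mod 37), inverse of 23 mod 37 is 29 (check: 23 × 29 = 667 ≡ 1 (mod 37))
For equation 2: M_2 = 37, 37 ≡ 14 (mod 23), inverse of 37 mod 23 is 5 (check: 14 × 5 = 70 ≡ 1 (mod 23))
Combine: x ≡ Σ r_i×M_i×(M_i⁻¹ mod m_i) = 31×23×29 + 22×37×5 = 20677 + 4070 = 24747
24747 mod 851 = 68
x ≡ 68 (mod 851)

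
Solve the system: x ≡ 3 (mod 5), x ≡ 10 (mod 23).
M = 5 × 23 = 115. M₁ = 23, y₁ ≡ 2 (mod 5). M₂ = 5, y₂ ≡ 14 (mod 23). x = 3×23×2 + 10×5×14 ≡ 33 (mod 115)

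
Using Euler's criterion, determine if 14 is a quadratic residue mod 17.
By Euler's criterion: 14^{8} ≡ 16 (mod 17). Since this equals -1 (≡ 16), 14 is not a QR.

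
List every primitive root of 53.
Primitive roots mod 53: {2, 3, 5, 8, 12, 14, 18, 19, 20, 21, 22, 26, 27, 31, 32, 33, 34, 35, 39, 41, 45, 48, 50, 51}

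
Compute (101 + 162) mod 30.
23

(101 + 162) = 263
263 mod 30 = 23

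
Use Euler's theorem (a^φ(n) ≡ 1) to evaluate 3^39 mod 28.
By Euler: 3^{12} ≡ 1 (mod 28) since gcd(3, 28) = 1. 39 = 3×12 + 3. So 3^{39} ≡ 3^{3} ≡ 27 (mod 28)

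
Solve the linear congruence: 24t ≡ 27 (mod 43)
28

Since gcd(24, 43) = 1 divides 27, a solution exists.
Multiply both sides by the inverse of 24 mod 43:
  24^(-1) mod 43 = 9
  x ≡ 9 × 27 ≡ 243 ≡ 28 (mod 43)
Verification: 24 × 28 = 672 = 15 × 43 + 27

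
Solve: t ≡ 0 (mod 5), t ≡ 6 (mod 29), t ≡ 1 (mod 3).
M = 5 × 29 × 3 = 435. M₁ = 87, y₁ ≡ 3 (mod 5). M₂ = 15, y₂ ≡ 2 (mod 29). M₃ = 145, y₃ ≡ 1 (mod 3). t = 0×87×3 + 6×15×2 + 1×145×1 ≡ 325 (mod 435)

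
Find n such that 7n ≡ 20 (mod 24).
20

Since gcd(7, 24) = 1 divides 20, a solution exists.
Multiply both sides by the inverse of 7 mod 24:
  7^(-1) mod 24 = 7
  x ≡ 7 × 20 ≡ 140 ≡ 20 (mod 24)
Verification: 7 × 20 = 140 = 5 × 24 + 20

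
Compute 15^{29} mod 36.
27

Using successive squaring:
Binary expansion of 29: 11101
Powers of 15 mod 36 (each is the square of the previous):
  15^1 ≡ 15 (mod 36)
  15^2 ≡ 15² = 225 ≡ 9 (mod 36)
  15^4 ≡ 9² = 81 ≡ 9 (mod 36)
  15^8 ≡ 9² = 81 ≡ 9 (mod 36)
  15^16 ≡ 9² = 81 ≡ 9 (mod 36)
29 = 16 + 8 + 4 + 1, so 15^29 = 15^16 × 15^8 × 15^4 × 15^1 ≡ 9 × 9 × 9 × 15 (mod 36)
Multiplying step by step:
  9 × 9 = 81 ≡ 9 (mod 36)
  9 × 9 = 81 ≡ 9 (mod 36)
  9 × 15 = 135 ≡ 27 (mod 36)
Result: 15^29 ≡ 27 (mod 36)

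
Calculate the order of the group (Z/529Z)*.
506

Prime factorization: 529 = 23^2
Using the formula φ(n) = n × Π(1 - 1/p) for each prime factor p:
φ(529) = 529 × (1 - 1/23)
φ(529) = 506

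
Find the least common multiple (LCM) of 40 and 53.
2120

First find GCD(40, 53) using the Euclidean algorithm:
40 = 0 × 53 + 40
53 = 1 × 40 + 13
40 = 3 × 13 + 1
13 = 13 × 1 + 0
GCD(40, 53) = 1

LCM formula: LCM(a, b) = (a × b) / GCD(a, b)
LCM(40, 53) = (40 × 53) / 1
LCM(40, 53) = 2120 / 1
LCM(40, 53) = 2120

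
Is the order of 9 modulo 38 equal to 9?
Yes, ord_38(9) = 9.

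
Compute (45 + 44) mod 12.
5

(45 + 44) = 89
89 mod 12 = 5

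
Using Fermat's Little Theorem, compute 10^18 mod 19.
By Fermat's Little Theorem, 10^{18} ≡ 1 (mod 19) since 19 is prime and gcd(10, 19) = 1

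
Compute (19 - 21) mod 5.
3

(19 - 21) = -2
-2 mod 5 = 3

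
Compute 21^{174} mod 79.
38

Using successive squaring:
Binary expansion of 174: 10101110
Powers of 21 mod 79 (each is the square of the previous):
  21^1 ≡ 21 (mod 79)
  21^2 ≡ 21² = 441 ≡ 46 (mod 79)
  21^4 ≡ 46² = 2116 ≡ 62 (mod 79)
  21^8 ≡ 62² = 3844 ≡ 52 (mod 79)
  21^16 ≡ 52² = 2704 ≡ 18 (mod 79)
  21^32 ≡ 18² = 324 ≡ 8 (mod 79)
  21^64 ≡ 8² = 64 ≡ 64 (mod 79)
  21^128 ≡ 64² = 4096 ≡ 67 (mod 79)
174 = 128 + 32 + 8 + 4 + 2, so 21^174 = 21^128 × 21^32 × 21^8 × 21^4 × 21^2 ≡ 67 × 8 × 52 × 62 × 46 (mod 79)
Multiplying step by step:
  67 × 8 = 536 ≡ 62 (mod 79)
  62 × 52 = 3224 ≡ 64 (mod 79)
  64 × 62 = 3968 ≡ 18 (mod 79)
  18 × 46 = 828 ≡ 38 (mod 79)
Result: 21^174 ≡ 38 (mod 79)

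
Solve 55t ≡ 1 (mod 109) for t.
2

Using Extended Euclidean Algorithm:
gcd(55, 109) = 1
Bezout coefficients: 55 × 2 + 109 × -1 = 1
So 55 × 2 ≡ 1 (mod 109)
The inverse is 2 mod 109 = 2
Verification: 55 × 2 = 110 = 1 × 109 + 1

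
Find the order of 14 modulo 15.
Powers of 14 mod 15: 14^1≡14, 14^2≡1. Order = 2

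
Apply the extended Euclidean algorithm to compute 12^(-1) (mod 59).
Extended GCD: 12(5) + 59(-1) = 1. So 12^(-1) ≡ 5 ≡ 5 (mod 59). Verify: 12 × 5 = 60 ≡ 1 (mod 59)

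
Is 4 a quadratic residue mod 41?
By Euler's criterion: 4^{20} ≡ 1 (mod 41). Since this equals 1, 4 is a QR.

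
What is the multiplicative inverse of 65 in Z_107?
28

Using Extended Euclidean Algorithm:
gcd(65, 107) = 1
Bezout coefficients: 65 × 28 + 107 × -17 = 1
So 65 × 28 ≡ 1 (mod 107)
The inverse is 28 mod 107 = 28
Verification: 65 × 28 = 1820 = 17 × 107 + 1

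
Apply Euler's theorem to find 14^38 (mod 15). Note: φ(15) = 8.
By Euler: 14^{8} ≡ 1 (mod 15) since gcd(14, 15) = 1. 38 = 4×8 + 6. So 14^{38} ≡ 14^{6} ≡ 1 (mod 15)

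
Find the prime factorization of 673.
673

Divide by primes starting from smallest:
673 ÷ 673 = 1

673 = 673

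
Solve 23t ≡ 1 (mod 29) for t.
24

Using Extended Euclidean Algorithm:
gcd(23, 29) = 1
Bezout coefficients: 23 × -5 + 29 × 4 = 1
So 23 × -5 ≡ 1 (mod 29)
The inverse is -5 mod 29 = 24
Verification: 23 × 24 = 552 = 19 × 29 + 1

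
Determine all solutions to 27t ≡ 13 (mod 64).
55

Since gcd(27, 64) = 1 divides 13, a solution exists.
Multiply both sides by the inverse of 27 mod 64:
  27^(-1) mod 64 = 19
  x ≡ 19 × 13 ≡ 247 ≡ 55 (mod 64)
Verification: 27 × 55 = 1485 = 23 × 64 + 13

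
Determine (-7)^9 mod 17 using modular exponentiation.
(-7) ≡ 10 (mod 17). 9 = 8 + 1 (binary 1001). Repeated squaring mod 17: 10^1 ≡ 10; 10^2 ≡ 10² = 100 ≡ 15; 10^4 ≡ 15² = 225 ≡ 4; 10^8 ≡ 4² = 16 ≡ 16. Multiply: (-7)^9 ≡ 10^8 × 10^1 ≡ 16 × 10 (mod 17): 16 × 10 = 160 ≡ 7. So (-7)^9 ≡ 7 (mod 17).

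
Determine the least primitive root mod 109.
p - 1 = 108 has prime divisors 2, 3. h is a primitive root mod 109 iff h^(108/q) ≢ 1 (mod 109) for each such q.
h = 2: 2^54 ≡ 108, 2^36 ≡ 1 (mod 109); 2^36 ≡ 1, so not a primitive root.
h = 3: 3^54 ≡ 1, 3^36 ≡ 63 (mod 109); 3^54 ≡ 1, so not a primitive root.
h = 4: 4^54 ≡ 1, 4^36 ≡ 1 (mod 109); 4^54 ≡ 1, so not a primitive root.
h = 5: 5^54 ≡ 1, 5^36 ≡ 63 (mod 109); 5^54 ≡ 1, so not a primitive root.
h = 6: 6^54 ≡ 108, 6^36 ≡ 63 (mod 109); none is 1, so 6 has order 108 and is a primitive root.
The smallest primitive root mod 109 is g = 6.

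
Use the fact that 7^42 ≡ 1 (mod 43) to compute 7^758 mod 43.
By Fermat: 7^{42} ≡ 1 (mod 43). 758 ≡ 2 (mod 42). So 7^{758} ≡ 7^{2} ≡ 6 (mod 43)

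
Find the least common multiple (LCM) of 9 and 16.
144

First find GCD(9, 16) using the Euclidean algorithm:
9 = 0 × 16 + 9
16 = 1 × 9 + 7
9 = 1 × 7 + 2
7 = 3 × 2 + 1
2 = 2 × 1 + 0
GCD(9, 16) = 1

LCM formula: LCM(a, b) = (a × b) / GCD(a, b)
LCM(9, 16) = (9 × 16) / 1
LCM(9, 16) = 144 / 1
LCM(9, 16) = 144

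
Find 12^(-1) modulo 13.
12

Using Extended Euclidean Algorithm:
gcd(12, 13) = 1
Bezout coefficients: 12 × -1 + 13 × 1 = 1
So 12 × -1 ≡ 1 (mod 13)
The inverse is -1 mod 13 = 12
Verification: 12 × 12 = 144 = 11 × 13 + 1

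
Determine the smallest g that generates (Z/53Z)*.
2

A primitive root g modulo p has order p-1 = 52
Prime divisors of 52: [2, 13]
g is a primitive root iff g^(52/q) ≢ 1 (mod 53) for each prime divisor q
Testing small values:
  g = 2: 2^26 ≡ 52, 2^4 ≡ 16 (mod 53) → none is 1, primitive root!
The smallest primitive root is 2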